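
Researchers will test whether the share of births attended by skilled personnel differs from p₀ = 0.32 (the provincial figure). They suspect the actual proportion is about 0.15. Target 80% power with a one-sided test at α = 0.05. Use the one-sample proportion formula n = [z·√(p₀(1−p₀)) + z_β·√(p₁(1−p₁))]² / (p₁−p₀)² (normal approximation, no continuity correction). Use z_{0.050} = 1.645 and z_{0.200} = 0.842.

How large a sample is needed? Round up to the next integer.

n = [z_α·√(p₀q₀) + z_β·√(p₁q₁)]² / (p₁ − p₀)²
  = [1.645·√(0.32·0.68) + 0.842·√(0.15·0.85)]² / (-0.17)²
  = [1.645·0.4665 + 0.842·0.3571]² / 0.0289
  = [1.0680]² / 0.0289
  = 39.47
Round up → n = 40.

n = 40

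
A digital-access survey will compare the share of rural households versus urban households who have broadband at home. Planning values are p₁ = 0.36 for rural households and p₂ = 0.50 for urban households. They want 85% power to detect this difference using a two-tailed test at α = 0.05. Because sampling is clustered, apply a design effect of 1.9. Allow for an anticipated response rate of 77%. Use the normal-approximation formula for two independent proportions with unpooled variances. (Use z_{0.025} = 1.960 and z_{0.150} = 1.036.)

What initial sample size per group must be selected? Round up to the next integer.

n = (z_{α/2} + z_β)² · [p₁(1−p₁) + p₂(1−p₂)] / (p₁ − p₂)²
  = (1.960 + 1.036)² · (0.36·0.64 + 0.50·0.50) / (-0.14)²
  = (2.996)² · (0.2304 + 0.2500) / 0.0196
  = 8.9760 · 0.4804 / 0.0196
  = 220.00
Design effect: 1.9 × 220.00 = 418.01.
Adjust for 77% response: 418.01 / 0.77 = 542.87.
Round up → n = 543 per group.

n = 543 per group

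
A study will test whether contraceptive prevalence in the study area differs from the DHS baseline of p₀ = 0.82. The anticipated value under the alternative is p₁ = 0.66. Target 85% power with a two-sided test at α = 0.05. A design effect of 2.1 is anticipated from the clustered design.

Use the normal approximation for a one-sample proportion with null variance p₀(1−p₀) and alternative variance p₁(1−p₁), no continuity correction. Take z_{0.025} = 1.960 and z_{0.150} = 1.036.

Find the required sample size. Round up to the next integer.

n = [z_{α/2}·√(p₀q₀) + z_β·√(p₁q₁)]² / (p₁ − p₀)²
  = [1.960·√(0.82·0.18) + 1.036·√(0.66·0.34)]² / (-0.16)²
  = [1.960·0.3842 + 1.036·0.4737]² / 0.0256
  = [1.2438]² / 0.0256
  = 60.43
Design effect: 2.1 × 60.43 = 126.90.
Round up → n = 127.

n = 127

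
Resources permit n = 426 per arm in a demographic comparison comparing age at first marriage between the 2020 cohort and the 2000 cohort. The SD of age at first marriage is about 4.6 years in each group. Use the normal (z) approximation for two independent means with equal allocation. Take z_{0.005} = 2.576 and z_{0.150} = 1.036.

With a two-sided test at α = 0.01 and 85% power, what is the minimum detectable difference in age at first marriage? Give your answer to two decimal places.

δ = (z_{α/2} + z_β) · √((σ₁²+σ₂²)/n)
  = (2.576 + 1.036) · √(42.32/426)
  = 3.612 · √0.09934
  = 3.612 · 0.3152
  = 1.1385

Minimum detectable difference ≈ 1.14 years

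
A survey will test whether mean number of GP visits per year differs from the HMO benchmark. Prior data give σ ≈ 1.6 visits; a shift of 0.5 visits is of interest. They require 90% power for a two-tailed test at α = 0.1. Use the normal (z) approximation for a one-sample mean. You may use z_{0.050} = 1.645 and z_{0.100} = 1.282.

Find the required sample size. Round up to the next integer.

n = (z_{α/2} + z_β)² · σ² / δ²
  = (1.645 + 1.282)² · 1.6² / 0.5²
  = 8.5673 · 2.56 / 0.25
  = 87.73
Round up → n = 88.

n = 88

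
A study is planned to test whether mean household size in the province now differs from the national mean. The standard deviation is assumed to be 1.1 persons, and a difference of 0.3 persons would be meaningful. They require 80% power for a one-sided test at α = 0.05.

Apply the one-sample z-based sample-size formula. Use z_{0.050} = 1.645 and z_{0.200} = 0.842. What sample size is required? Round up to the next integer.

n = (z_α + z_β)² · σ² / δ²
  = (1.645 + 0.842)² · 1.1² / 0.3²
  = 6.1852 · 1.21 / 0.09
  = 83.16
Round up → n = 84.

n = 84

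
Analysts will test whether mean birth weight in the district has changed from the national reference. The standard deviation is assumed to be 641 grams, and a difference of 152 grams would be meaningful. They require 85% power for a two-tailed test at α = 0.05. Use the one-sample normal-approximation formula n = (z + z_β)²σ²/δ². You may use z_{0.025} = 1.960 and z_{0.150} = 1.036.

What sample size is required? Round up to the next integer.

n = (z_{α/2} + z_β)² · σ² / δ²
  = (1.960 + 1.036)² · 641² / 152²
  = 8.9760 · 410881 / 23104
  = 159.63
Round up → n = 160.

n = 160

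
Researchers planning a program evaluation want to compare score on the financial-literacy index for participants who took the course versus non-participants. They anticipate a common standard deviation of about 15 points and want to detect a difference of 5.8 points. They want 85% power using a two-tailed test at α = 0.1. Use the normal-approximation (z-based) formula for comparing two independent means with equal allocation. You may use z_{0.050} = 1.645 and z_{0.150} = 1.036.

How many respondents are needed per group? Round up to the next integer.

n = (z_{α/2} + z_β)² · (σ₁² + σ₂²) / δ²
  = (1.645 + 1.036)² · (2·15² = 450) / 5.8²
  = 7.1878 · 450 / 33.64
  = 96.15
Round up → n = 97 per group.

n = 97 per group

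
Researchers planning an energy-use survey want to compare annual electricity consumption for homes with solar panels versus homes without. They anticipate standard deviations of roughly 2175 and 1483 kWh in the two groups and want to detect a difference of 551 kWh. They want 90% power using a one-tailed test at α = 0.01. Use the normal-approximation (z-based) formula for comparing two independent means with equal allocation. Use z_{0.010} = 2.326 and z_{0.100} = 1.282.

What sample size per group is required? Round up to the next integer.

n = 298 per group

n = (z_α + z_β)² · (σ₁² + σ₂²) / δ²
  = (2.326 + 1.282)² · (2175² + 1483² = 6929914) / 551²
  = 13.0177 · 6929914 / 303601
  = 297.14
Round up → n = 298 per group.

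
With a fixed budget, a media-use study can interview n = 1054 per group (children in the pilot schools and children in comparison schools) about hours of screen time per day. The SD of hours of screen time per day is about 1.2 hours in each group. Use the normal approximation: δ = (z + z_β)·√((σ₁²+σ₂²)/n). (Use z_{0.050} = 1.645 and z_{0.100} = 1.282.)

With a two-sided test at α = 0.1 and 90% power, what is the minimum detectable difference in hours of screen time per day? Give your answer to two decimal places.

δ = (z_{α/2} + z_β) · √((σ₁²+σ₂²)/n)
  = (1.645 + 1.282) · √(2.88/1054)
  = 2.927 · √0.00273
  = 2.927 · 0.0523
  = 0.1530

Minimum detectable difference ≈ 0.15 hours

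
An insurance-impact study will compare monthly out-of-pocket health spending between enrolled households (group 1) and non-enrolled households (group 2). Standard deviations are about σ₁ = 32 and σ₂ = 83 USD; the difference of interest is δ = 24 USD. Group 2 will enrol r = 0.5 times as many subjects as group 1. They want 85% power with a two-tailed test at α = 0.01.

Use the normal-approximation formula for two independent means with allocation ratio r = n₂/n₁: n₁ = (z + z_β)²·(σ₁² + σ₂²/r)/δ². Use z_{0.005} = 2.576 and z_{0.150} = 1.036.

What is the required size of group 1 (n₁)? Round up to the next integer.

n₁ = 336

n₁ = (z_{α/2} + z_β)² · (σ₁² + σ₂²/r) / δ²
   = (2.576 + 1.036)² · (32² + 83²/0.5) / 24²
   = 13.0465 · (1024 + 13778) / 576
   = 13.0465 · 14802 / 576
   = 335.27
Round up → n₁ = 336; n₂ = r·n₁ = 0.5 × 336 = 168.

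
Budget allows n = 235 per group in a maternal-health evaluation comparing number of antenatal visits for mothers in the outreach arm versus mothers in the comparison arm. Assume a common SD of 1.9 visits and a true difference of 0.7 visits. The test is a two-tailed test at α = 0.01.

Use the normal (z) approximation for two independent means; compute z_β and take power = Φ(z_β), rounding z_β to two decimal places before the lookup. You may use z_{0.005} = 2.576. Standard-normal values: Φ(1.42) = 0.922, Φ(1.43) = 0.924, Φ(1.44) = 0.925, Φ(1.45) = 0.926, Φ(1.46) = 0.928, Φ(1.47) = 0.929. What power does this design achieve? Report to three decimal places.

Power ≈ 0.922

z_β = δ·√(n/(σ₁²+σ₂²)) − z_{α/2}
    = 0.7 · √(235/7.22) − 2.576
    = 0.7 · 5.70513 − 2.576
    = 3.9936 − 2.576 = 1.4176 → 1.42
Power = Φ(1.42) = 0.922.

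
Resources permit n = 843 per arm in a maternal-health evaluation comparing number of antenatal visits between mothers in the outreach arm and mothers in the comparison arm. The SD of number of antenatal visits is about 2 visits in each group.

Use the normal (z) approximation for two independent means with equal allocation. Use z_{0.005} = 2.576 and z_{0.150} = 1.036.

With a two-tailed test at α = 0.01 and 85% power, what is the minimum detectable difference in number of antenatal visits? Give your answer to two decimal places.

Minimum detectable difference ≈ 0.35 visits

δ = (z_{α/2} + z_β) · √((σ₁²+σ₂²)/n)
  = (2.576 + 1.036) · √(8/843)
  = 3.612 · √0.00949
  = 3.612 · 0.0974
  = 0.3519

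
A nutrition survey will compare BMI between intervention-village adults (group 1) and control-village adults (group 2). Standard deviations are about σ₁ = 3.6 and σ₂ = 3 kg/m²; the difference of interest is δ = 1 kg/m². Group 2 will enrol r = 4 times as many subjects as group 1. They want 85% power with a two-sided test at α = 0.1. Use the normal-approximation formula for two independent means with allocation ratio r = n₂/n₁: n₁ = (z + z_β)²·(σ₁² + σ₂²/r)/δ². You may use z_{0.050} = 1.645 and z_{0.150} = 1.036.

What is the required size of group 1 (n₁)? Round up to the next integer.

n₁ = (z_{α/2} + z_β)² · (σ₁² + σ₂²/r) / δ²
   = (1.645 + 1.036)² · (3.6² + 3²/4) / 1²
   = 7.1878 · (12.96 + 2.25) / 1
   = 7.1878 · 15.21 / 1
   = 109.33
Round up → n₁ = 110; n₂ = r·n₁ = 4 × 110 = 440.

n₁ = 110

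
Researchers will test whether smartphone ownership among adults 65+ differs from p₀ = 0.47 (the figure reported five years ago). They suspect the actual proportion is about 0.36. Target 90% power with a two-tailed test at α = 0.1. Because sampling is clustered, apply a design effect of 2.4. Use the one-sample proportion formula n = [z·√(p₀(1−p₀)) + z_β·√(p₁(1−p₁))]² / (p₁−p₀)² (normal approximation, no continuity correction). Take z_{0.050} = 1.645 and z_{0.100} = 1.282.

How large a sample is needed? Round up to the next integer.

n = 410

n = [z_{α/2}·√(p₀q₀) + z_β·√(p₁q₁)]² / (p₁ − p₀)²
  = [1.645·√(0.47·0.53) + 1.282·√(0.36·0.64)]² / (-0.11)²
  = [1.645·0.4991 + 1.282·0.4800]² / 0.0121
  = [1.4364]² / 0.0121
  = 170.51
Design effect: 2.4 × 170.51 = 409.23.
Round up → n = 410.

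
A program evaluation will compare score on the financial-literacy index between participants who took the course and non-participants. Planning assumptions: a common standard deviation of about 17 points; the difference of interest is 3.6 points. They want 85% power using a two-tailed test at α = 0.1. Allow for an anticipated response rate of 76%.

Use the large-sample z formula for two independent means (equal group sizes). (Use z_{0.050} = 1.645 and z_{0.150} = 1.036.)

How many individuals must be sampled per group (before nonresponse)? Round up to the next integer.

n = 422 per group

n = (z_{α/2} + z_β)² · (σ₁² + σ₂²) / δ²
  = (1.645 + 1.036)² · (2·17² = 578) / 3.6²
  = 7.1878 · 578 / 12.96
  = 320.57
Adjust for 76% response: 320.57 / 0.76 = 421.80.
Round up → n = 422 per group.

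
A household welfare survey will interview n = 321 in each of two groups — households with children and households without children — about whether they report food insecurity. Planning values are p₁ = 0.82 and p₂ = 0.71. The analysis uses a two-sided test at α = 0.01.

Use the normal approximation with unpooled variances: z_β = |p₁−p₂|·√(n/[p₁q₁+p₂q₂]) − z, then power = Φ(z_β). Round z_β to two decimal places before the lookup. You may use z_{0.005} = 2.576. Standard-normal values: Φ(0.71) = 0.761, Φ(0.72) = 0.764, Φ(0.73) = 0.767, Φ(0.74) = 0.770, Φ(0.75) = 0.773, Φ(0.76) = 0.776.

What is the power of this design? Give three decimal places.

Power ≈ 0.770

z_β = |p₁−p₂|·√(n/[p₁q₁+p₂q₂]) − z_{α/2}
    = 0.11 · √(321/0.3535) − 2.576
    = 0.11 · 30.1341 − 2.576
    = 3.3147 − 2.576 = 0.7387 → 0.74
Power = Φ(0.74) = 0.770.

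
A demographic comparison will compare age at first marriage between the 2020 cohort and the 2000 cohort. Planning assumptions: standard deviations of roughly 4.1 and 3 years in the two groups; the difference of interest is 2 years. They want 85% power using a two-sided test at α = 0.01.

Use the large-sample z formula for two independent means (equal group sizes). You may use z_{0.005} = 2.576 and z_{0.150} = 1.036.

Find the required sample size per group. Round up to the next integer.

n = 85 per group

n = (z_{α/2} + z_β)² · (σ₁² + σ₂²) / δ²
  = (2.576 + 1.036)² · (4.1² + 3² = 25.81) / 2²
  = 13.0465 · 25.81 / 4
  = 84.18
Round up → n = 85 per group.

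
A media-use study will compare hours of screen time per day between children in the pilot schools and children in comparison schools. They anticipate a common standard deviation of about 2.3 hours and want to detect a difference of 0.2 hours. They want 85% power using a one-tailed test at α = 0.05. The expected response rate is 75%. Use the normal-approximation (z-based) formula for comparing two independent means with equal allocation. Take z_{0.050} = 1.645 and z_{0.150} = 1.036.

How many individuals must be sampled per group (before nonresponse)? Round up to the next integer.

n = 2535 per group

n = (z_α + z_β)² · (σ₁² + σ₂²) / δ²
  = (1.645 + 1.036)² · (2·2.3² = 10.58) / 0.2²
  = 7.1878 · 10.58 / 0.04
  = 1901.16
Adjust for 75% response: 1901.16 / 0.75 = 2534.88.
Round up → n = 2535 per group.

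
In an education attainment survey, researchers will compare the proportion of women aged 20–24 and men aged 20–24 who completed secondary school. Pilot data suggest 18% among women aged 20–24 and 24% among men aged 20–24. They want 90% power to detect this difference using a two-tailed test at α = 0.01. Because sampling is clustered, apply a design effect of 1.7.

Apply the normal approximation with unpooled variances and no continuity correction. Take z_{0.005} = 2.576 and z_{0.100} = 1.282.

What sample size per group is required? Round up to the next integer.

n = 2320 per group

n = (z_{α/2} + z_β)² · [p₁(1−p₁) + p₂(1−p₂)] / (p₁ − p₂)²
  = (2.576 + 1.282)² · (0.18·0.82 + 0.24·0.76) / (-0.06)²
  = (3.858)² · (0.1476 + 0.1824) / 0.0036
  = 14.8842 · 0.3300 / 0.0036
  = 1364.38
Design effect: 1.7 × 1364.38 = 2319.45.
Round up → n = 2320 per group.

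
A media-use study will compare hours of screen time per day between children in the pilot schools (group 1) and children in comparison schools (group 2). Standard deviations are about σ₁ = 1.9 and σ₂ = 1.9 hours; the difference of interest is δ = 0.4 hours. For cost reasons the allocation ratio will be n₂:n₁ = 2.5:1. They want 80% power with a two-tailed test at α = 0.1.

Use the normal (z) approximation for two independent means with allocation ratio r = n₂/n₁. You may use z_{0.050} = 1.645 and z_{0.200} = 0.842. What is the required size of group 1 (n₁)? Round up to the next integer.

n₁ = (z_{α/2} + z_β)² · (σ₁² + σ₂²/r) / δ²
   = (1.645 + 0.842)² · (1.9² + 1.9²/2.5) / 0.4²
   = 6.1852 · (3.61 + 1.444) / 0.16
   = 6.1852 · 5.054 / 0.16
   = 195.37
Round up → n₁ = 196; n₂ = r·n₁ = 2.5 × 196 = 490.

n₁ = 196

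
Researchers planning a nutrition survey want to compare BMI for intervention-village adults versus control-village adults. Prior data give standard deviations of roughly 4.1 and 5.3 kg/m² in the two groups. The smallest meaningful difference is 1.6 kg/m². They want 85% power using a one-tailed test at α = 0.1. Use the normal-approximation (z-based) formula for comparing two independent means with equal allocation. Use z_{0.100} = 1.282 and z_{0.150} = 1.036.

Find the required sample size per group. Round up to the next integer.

n = 95 per group

n = (z_α + z_β)² · (σ₁² + σ₂²) / δ²
  = (1.282 + 1.036)² · (4.1² + 5.3² = 44.9) / 1.6²
  = 5.3731 · 44.9 / 2.56
  = 94.24
Round up → n = 95 per group.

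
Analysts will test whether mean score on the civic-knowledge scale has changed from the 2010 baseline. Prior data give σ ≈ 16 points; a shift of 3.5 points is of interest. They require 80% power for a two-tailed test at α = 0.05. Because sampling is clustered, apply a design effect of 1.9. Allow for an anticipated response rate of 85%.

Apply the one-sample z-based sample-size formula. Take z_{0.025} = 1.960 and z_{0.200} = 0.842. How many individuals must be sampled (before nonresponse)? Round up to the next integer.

n = 367

n = (z_{α/2} + z_β)² · σ² / δ²
  = (1.960 + 0.842)² · 16² / 3.5²
  = 7.8512 · 256 / 12.25
  = 164.07
Design effect: 1.9 × 164.07 = 311.74.
Adjust for 85% response: 311.74 / 0.85 = 366.75.
Round up → n = 367.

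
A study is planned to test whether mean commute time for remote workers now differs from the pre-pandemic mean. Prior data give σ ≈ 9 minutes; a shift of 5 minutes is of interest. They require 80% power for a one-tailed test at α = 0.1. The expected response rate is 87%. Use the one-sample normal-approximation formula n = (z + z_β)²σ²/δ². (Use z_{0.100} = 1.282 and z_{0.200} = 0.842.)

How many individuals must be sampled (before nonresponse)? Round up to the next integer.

n = (z_α + z_β)² · σ² / δ²
  = (1.282 + 0.842)² · 9² / 5²
  = 4.5114 · 81 / 25
  = 14.62
Adjust for 87% response: 14.62 / 0.87 = 16.80.
Round up → n = 17.

n = 17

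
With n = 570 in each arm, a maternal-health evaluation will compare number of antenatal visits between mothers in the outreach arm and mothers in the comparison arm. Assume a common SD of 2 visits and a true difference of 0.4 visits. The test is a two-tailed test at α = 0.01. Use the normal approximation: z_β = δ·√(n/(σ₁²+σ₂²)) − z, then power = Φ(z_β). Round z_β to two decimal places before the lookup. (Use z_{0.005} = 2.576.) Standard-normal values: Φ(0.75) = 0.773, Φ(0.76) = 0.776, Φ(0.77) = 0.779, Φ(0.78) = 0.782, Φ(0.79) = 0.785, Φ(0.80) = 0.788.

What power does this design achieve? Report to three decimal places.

Power ≈ 0.788

z_β = δ·√(n/(σ₁²+σ₂²)) − z_{α/2}
    = 0.4 · √(570/8) − 2.576
    = 0.4 · 8.44097 − 2.576
    = 3.3764 − 2.576 = 0.8004 → 0.80
Power = Φ(0.80) = 0.788.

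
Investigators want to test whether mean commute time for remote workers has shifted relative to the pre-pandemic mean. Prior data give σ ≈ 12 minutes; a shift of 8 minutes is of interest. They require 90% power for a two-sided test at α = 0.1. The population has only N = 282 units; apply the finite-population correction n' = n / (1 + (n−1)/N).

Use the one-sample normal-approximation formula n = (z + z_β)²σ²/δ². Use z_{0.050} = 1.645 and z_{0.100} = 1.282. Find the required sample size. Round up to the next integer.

n = 19

n = (z_{α/2} + z_β)² · σ² / δ²
  = (1.645 + 1.282)² · 12² / 8²
  = 8.5673 · 144 / 64
  = 19.28
Finite-population correction (N = 282): 19.28 / (1 + (19.28 − 1)/282) = 18.10.
Round up → n = 19.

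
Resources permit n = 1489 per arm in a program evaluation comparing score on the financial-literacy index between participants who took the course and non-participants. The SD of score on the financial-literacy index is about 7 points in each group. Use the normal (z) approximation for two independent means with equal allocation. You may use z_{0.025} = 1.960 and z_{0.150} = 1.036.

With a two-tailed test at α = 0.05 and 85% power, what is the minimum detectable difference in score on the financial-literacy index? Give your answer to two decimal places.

Minimum detectable difference ≈ 0.77 points

δ = (z_{α/2} + z_β) · √((σ₁²+σ₂²)/n)
  = (1.960 + 1.036) · √(98/1489)
  = 2.996 · √0.06582
  = 2.996 · 0.2565
  = 0.7686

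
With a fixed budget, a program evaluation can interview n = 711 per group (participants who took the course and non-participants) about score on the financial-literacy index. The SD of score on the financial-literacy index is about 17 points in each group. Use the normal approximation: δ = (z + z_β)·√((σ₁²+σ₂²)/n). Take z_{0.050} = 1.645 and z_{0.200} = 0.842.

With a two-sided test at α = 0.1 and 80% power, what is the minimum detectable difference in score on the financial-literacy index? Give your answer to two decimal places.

δ = (z_{α/2} + z_β) · √((σ₁²+σ₂²)/n)
  = (1.645 + 0.842) · √(578/711)
  = 2.487 · √0.81294
  = 2.487 · 0.9016
  = 2.2424

Minimum detectable difference ≈ 2.24 points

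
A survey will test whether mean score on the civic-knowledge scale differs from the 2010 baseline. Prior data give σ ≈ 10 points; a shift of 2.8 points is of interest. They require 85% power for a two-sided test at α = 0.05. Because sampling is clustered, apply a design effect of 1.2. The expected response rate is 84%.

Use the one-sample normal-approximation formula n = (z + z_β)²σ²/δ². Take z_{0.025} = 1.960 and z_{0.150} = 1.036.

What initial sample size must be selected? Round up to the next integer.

n = (z_{α/2} + z_β)² · σ² / δ²
  = (1.960 + 1.036)² · 10² / 2.8²
  = 8.9760 · 100 / 7.84
  = 114.49
Design effect: 1.2 × 114.49 = 137.39.
Adjust for 84% response: 137.39 / 0.84 = 163.56.
Round up → n = 164.

n = 164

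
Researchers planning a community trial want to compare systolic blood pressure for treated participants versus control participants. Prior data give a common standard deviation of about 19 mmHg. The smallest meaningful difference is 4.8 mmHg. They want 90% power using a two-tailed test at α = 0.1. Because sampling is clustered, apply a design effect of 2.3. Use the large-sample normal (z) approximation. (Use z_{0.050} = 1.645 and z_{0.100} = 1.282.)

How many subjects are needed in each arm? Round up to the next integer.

n = (z_{α/2} + z_β)² · (σ₁² + σ₂²) / δ²
  = (1.645 + 1.282)² · (2·19² = 722) / 4.8²
  = 8.5673 · 722 / 23.04
  = 268.47
Design effect: 2.3 × 268.47 = 617.49.
Round up → n = 618 per group.

n = 618 per group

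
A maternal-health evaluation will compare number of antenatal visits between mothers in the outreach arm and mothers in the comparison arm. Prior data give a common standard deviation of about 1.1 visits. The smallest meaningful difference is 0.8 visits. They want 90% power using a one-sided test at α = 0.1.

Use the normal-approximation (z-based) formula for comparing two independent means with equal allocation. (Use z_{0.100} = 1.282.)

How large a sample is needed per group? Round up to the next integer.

n = 25 per group

n = (z_α + z_β)² · (σ₁² + σ₂²) / δ²
  = (1.282 + 1.282)² · (2·1.1² = 2.42) / 0.8²
  = 6.5741 · 2.42 / 0.64
  = 24.86
Round up → n = 25 per group.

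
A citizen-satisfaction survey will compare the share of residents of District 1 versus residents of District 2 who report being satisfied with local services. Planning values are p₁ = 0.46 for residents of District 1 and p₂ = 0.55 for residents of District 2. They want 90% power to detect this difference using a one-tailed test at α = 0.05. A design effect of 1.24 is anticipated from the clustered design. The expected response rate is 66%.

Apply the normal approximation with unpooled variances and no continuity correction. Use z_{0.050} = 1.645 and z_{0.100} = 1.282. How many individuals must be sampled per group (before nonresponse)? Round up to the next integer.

n = (z_α + z_β)² · [p₁(1−p₁) + p₂(1−p₂)] / (p₁ − p₂)²
  = (1.645 + 1.282)² · (0.46·0.54 + 0.55·0.45) / (-0.09)²
  = (2.927)² · (0.2484 + 0.2475) / 0.0081
  = 8.5673 · 0.4959 / 0.0081
  = 524.51
Design effect: 1.24 × 524.51 = 650.39.
Adjust for 66% response: 650.39 / 0.66 = 985.44.
Round up → n = 986 per group.

n = 986 per group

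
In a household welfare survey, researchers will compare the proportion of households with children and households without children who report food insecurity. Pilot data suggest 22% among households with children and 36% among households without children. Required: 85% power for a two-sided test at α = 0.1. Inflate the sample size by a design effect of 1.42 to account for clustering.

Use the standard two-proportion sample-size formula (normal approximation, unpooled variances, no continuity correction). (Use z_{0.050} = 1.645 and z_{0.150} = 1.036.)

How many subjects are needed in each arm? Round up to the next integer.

n = 210 per group

n = (z_{α/2} + z_β)² · [p₁(1−p₁) + p₂(1−p₂)] / (p₁ − p₂)²
  = (1.645 + 1.036)² · (0.22·0.78 + 0.36·0.64) / (-0.14)²
  = (2.681)² · (0.1716 + 0.2304) / 0.0196
  = 7.1878 · 0.4020 / 0.0196
  = 147.42
Design effect: 1.42 × 147.42 = 209.34.
Round up → n = 210 per group.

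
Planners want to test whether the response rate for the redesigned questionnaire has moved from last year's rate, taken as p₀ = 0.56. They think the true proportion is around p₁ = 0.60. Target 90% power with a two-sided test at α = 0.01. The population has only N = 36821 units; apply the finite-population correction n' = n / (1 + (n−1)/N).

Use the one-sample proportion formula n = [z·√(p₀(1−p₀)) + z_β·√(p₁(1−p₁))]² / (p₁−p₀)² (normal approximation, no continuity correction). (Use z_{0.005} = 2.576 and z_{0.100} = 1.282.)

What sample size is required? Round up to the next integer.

n = 2141

n = [z_{α/2}·√(p₀q₀) + z_β·√(p₁q₁)]² / (p₁ − p₀)²
  = [2.576·√(0.56·0.44) + 1.282·√(0.60·0.40)]² / (0.04)²
  = [2.576·0.4964 + 1.282·0.4899]² / 0.0016
  = [1.9067]² / 0.0016
  = 2272.29
Finite-population correction (N = 36821): 2272.29 / (1 + (2272.29 − 1)/36821) = 2140.27.
Round up → n = 2141.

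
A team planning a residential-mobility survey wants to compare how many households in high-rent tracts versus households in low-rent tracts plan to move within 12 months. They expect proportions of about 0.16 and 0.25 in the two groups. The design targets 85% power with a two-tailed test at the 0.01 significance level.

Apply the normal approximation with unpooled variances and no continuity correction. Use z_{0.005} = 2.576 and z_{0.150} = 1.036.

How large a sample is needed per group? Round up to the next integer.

n = 519 per group

n = (z_{α/2} + z_β)² · [p₁(1−p₁) + p₂(1−p₂)] / (p₁ − p₂)²
  = (2.576 + 1.036)² · (0.16·0.84 + 0.25·0.75) / (-0.09)²
  = (3.612)² · (0.1344 + 0.1875) / 0.0081
  = 13.0465 · 0.3219 / 0.0081
  = 518.48
Round up → n = 519 per group.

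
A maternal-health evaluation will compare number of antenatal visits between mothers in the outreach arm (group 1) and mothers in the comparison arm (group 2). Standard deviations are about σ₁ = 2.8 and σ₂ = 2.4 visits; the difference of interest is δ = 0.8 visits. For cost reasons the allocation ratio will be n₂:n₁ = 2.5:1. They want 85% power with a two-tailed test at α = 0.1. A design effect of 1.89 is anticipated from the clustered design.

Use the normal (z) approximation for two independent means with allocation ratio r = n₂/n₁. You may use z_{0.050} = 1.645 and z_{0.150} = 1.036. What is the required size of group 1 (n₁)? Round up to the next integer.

n₁ = (z_{α/2} + z_β)² · (σ₁² + σ₂²/r) / δ²
   = (1.645 + 1.036)² · (2.8² + 2.4²/2.5) / 0.8²
   = 7.1878 · (7.84 + 2.304) / 0.64
   = 7.1878 · 10.144 / 0.64
   = 113.93
Design effect: 1.89 × 113.93 = 215.32.
Round up → n₁ = 216; n₂ = r·n₁ = 2.5 × 216 = 540.

n₁ = 216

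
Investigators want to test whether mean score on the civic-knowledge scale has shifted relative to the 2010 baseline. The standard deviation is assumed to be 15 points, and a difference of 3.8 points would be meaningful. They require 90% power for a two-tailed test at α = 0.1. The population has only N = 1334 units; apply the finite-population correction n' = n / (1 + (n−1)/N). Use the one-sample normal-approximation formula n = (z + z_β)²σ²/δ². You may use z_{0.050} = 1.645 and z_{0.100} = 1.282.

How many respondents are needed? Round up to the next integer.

n = (z_{α/2} + z_β)² · σ² / δ²
  = (1.645 + 1.282)² · 15² / 3.8²
  = 8.5673 · 225 / 14.44
  = 133.49
Finite-population correction (N = 1334): 133.49 / (1 + (133.49 − 1)/1334) = 121.43.
Round up → n = 122.

n = 122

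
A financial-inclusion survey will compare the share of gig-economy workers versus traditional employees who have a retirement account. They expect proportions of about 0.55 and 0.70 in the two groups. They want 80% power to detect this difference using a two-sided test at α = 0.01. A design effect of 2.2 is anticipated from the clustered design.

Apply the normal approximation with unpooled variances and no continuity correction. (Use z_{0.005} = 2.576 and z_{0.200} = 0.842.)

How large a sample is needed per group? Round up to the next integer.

n = (z_{α/2} + z_β)² · [p₁(1−p₁) + p₂(1−p₂)] / (p₁ − p₂)²
  = (2.576 + 0.842)² · (0.55·0.45 + 0.70·0.30) / (-0.15)²
  = (3.418)² · (0.2475 + 0.2100) / 0.0225
  = 11.6827 · 0.4575 / 0.0225
  = 237.55
Design effect: 2.2 × 237.55 = 522.61.
Round up → n = 523 per group.

n = 523 per group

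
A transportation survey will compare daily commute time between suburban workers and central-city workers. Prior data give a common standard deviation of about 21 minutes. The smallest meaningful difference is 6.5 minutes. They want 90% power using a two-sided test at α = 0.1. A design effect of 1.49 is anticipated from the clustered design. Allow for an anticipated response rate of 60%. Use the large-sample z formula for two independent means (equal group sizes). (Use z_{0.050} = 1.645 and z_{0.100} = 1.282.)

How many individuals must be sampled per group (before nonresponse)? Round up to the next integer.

n = 445 per group

n = (z_{α/2} + z_β)² · (σ₁² + σ₂²) / δ²
  = (1.645 + 1.282)² · (2·21² = 882) / 6.5²
  = 8.5673 · 882 / 42.25
  = 178.85
Design effect: 1.49 × 178.85 = 266.49.
Adjust for 60% response: 266.49 / 0.60 = 444.14.
Round up → n = 445 per group.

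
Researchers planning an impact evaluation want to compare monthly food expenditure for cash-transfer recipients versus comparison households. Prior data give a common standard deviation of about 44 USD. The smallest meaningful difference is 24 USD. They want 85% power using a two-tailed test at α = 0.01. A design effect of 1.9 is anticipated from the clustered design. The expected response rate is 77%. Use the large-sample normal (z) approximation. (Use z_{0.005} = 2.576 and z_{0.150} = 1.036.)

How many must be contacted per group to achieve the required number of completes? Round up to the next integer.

n = 217 per group

n = (z_{α/2} + z_β)² · (σ₁² + σ₂²) / δ²
  = (2.576 + 1.036)² · (2·44² = 3872) / 24²
  = 13.0465 · 3872 / 576
  = 87.70
Design effect: 1.9 × 87.70 = 166.63.
Adjust for 77% response: 166.63 / 0.77 = 216.41.
Round up → n = 217 per group.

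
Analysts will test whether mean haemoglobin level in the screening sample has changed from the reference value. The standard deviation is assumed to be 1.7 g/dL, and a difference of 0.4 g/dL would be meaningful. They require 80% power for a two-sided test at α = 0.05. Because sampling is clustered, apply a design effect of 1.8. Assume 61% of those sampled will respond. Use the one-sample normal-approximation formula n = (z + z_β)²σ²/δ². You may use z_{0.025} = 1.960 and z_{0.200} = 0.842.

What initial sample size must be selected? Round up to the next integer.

n = 419

n = (z_{α/2} + z_β)² · σ² / δ²
  = (1.960 + 0.842)² · 1.7² / 0.4²
  = 7.8512 · 2.89 / 0.16
  = 141.81
Design effect: 1.8 × 141.81 = 255.26.
Adjust for 61% response: 255.26 / 0.61 = 418.46.
Round up → n = 419.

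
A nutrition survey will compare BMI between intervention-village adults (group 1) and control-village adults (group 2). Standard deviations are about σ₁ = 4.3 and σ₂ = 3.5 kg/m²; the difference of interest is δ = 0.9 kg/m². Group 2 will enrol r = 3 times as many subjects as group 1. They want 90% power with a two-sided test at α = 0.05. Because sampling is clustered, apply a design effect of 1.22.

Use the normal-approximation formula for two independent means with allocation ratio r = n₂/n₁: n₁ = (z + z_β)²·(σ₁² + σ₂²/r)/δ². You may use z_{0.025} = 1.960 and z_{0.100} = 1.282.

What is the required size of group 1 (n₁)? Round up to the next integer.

n₁ = (z_{α/2} + z_β)² · (σ₁² + σ₂²/r) / δ²
   = (1.960 + 1.282)² · (4.3² + 3.5²/3) / 0.9²
   = 10.5106 · (18.49 + 4.0833) / 0.81
   = 10.5106 · 22.5733 / 0.81
   = 292.91
Design effect: 1.22 × 292.91 = 357.35.
Round up → n₁ = 358; n₂ = r·n₁ = 3 × 358 = 1074.

n₁ = 358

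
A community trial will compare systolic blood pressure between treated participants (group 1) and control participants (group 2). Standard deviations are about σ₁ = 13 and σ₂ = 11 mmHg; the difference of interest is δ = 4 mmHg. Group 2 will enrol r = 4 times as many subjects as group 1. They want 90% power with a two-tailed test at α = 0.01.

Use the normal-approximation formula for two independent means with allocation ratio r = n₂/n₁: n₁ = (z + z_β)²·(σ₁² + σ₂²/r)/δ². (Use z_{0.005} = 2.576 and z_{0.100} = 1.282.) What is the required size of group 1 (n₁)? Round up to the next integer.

n₁ = 186

n₁ = (z_{α/2} + z_β)² · (σ₁² + σ₂²/r) / δ²
   = (2.576 + 1.282)² · (13² + 11²/4) / 4²
   = 14.8842 · (169 + 30.25) / 16
   = 14.8842 · 199.25 / 16
   = 185.35
Round up → n₁ = 186; n₂ = r·n₁ = 4 × 186 = 744.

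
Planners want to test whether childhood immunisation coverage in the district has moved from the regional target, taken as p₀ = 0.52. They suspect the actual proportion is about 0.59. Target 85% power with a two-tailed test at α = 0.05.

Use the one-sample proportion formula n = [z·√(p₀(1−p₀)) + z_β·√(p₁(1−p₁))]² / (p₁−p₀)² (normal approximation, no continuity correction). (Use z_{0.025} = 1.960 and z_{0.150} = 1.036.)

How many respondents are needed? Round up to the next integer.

n = 453

n = [z_{α/2}·√(p₀q₀) + z_β·√(p₁q₁)]² / (p₁ − p₀)²
  = [1.960·√(0.52·0.48) + 1.036·√(0.59·0.41)]² / (0.07)²
  = [1.960·0.4996 + 1.036·0.4918]² / 0.0049
  = [1.4888]² / 0.0049
  = 452.32
Round up → n = 453.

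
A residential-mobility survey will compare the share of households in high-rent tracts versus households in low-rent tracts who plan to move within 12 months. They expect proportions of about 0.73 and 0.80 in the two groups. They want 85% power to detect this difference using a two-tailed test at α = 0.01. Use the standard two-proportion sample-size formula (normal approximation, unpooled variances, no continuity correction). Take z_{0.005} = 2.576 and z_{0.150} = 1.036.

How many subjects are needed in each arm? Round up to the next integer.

n = 951 per group

n = (z_{α/2} + z_β)² · [p₁(1−p₁) + p₂(1−p₂)] / (p₁ − p₂)²
  = (2.576 + 1.036)² · (0.73·0.27 + 0.80·0.20) / (-0.07)²
  = (3.612)² · (0.1971 + 0.1600) / 0.0049
  = 13.0465 · 0.3571 / 0.0049
  = 950.80
Round up → n = 951 per group.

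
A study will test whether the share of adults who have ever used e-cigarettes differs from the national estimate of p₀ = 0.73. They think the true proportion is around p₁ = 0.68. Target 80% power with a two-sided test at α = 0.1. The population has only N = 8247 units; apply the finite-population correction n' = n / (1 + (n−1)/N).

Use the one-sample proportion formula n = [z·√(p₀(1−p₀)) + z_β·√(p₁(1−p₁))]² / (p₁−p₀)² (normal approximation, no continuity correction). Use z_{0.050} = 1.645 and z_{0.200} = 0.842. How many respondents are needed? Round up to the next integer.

n = 476

n = [z_{α/2}·√(p₀q₀) + z_β·√(p₁q₁)]² / (p₁ − p₀)²
  = [1.645·√(0.73·0.27) + 0.842·√(0.68·0.32)]² / (-0.05)²
  = [1.645·0.4440 + 0.842·0.4665]² / 0.0025
  = [1.1231]² / 0.0025
  = 504.53
Finite-population correction (N = 8247): 504.53 / (1 + (504.53 − 1)/8247) = 475.50.
Round up → n = 476.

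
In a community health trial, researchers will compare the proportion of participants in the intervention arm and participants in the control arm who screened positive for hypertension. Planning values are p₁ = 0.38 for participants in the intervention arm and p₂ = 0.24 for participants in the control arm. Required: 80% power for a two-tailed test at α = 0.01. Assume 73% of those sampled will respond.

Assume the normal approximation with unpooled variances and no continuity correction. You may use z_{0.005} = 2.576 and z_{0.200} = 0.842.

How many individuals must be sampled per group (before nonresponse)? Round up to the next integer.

n = (z_{α/2} + z_β)² · [p₁(1−p₁) + p₂(1−p₂)] / (p₁ − p₂)²
  = (2.576 + 0.842)² · (0.38·0.62 + 0.24·0.76) / (0.14)²
  = (3.418)² · (0.2356 + 0.1824) / 0.0196
  = 11.6827 · 0.4180 / 0.0196
  = 249.15
Adjust for 73% response: 249.15 / 0.73 = 341.30.
Round up → n = 342 per group.

n = 342 per group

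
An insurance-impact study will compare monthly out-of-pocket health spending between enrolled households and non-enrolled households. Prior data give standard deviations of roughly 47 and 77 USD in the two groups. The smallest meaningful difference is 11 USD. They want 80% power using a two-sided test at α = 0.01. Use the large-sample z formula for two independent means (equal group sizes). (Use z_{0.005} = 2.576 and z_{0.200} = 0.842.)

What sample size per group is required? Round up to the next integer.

n = (z_{α/2} + z_β)² · (σ₁² + σ₂²) / δ²
  = (2.576 + 0.842)² · (47² + 77² = 8138) / 11²
  = 11.6827 · 8138 / 121
  = 785.74
Round up → n = 786 per group.

n = 786 per group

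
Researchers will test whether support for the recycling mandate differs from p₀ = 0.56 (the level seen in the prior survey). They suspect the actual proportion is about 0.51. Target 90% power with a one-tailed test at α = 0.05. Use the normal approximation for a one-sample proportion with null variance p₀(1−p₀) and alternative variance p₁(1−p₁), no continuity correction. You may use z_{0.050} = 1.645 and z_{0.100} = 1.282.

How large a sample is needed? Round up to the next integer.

n = [z_α·√(p₀q₀) + z_β·√(p₁q₁)]² / (p₁ − p₀)²
  = [1.645·√(0.56·0.44) + 1.282·√(0.51·0.49)]² / (-0.05)²
  = [1.645·0.4964 + 1.282·0.4999]² / 0.0025
  = [1.4574]² / 0.0025
  = 849.64
Round up → n = 850.

n = 850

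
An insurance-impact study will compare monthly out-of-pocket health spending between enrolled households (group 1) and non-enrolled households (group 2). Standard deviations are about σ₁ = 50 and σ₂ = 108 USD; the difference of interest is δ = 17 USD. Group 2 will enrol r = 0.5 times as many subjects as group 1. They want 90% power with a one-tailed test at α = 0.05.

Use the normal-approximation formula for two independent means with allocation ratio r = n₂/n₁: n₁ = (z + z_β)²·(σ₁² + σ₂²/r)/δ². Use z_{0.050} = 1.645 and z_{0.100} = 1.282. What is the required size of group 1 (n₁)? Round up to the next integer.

n₁ = 766

n₁ = (z_α + z_β)² · (σ₁² + σ₂²/r) / δ²
   = (1.645 + 1.282)² · (50² + 108²/0.5) / 17²
   = 8.5673 · (2500 + 23328) / 289
   = 8.5673 · 25828 / 289
   = 765.66
Round up → n₁ = 766; n₂ = r·n₁ = 0.5 × 766 = 383.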